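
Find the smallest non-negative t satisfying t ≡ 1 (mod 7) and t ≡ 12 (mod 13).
M = 7 × 13 = 91. M₁ = 13, y₁ ≡ 6 (mod 7). M₂ = 7, y₂ ≡ 2 (mod 13). t = 1×13×6 + 12×7×2 ≡ 64 (mod 91)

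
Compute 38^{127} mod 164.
68

Using successive squaring:
Binary expansion of 127: 1111111
Powers of 38 mod 164 (each is the square of the previous):
  38^1 ≡ 38 (mod 164)
  38^2 ≡ 38² = 1444 ≡ 132 (mod 164)
  38^4 ≡ 132² = 17424 ≡ 40 (mod 164)
  38^8 ≡ 40² = 1600 ≡ 124 (mod 164)
  38^16 ≡ 124² = 15376 ≡ 124 (mod 164)
  38^32 ≡ 124² = 15376 ≡ 124 (mod 164)
  38^64 ≡ 124² = 15376 ≡ 124 (mod 164)
127 = 64 + 32 + 16 + 8 + 4 + 2 + 1, so 38^127 = 38^64 × 38^32 × 38^16 × 38^8 × 38^4 × 38^2 × 38^1 ≡ 124 × 124 × 124 × 124 × 40 × 132 × 38 (mod 164)
Multiplying step by step:
  124 × 124 = 15376 ≡ 124 (mod 164)
  124 × 124 = 15376 ≡ 124 (mod 164)
  124 × 124 = 15376 ≡ 124 (mod 164)
  124 × 40 = 4960 ≡ 40 (mod 164)
  40 × 132 = 5280 ≡ 32 (mod 164)
  32 × 38 = 1216 ≡ 68 (mod 164)
Result: 38^127 ≡ 68 (mod 164)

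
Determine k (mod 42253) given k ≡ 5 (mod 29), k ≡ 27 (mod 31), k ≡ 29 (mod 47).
15868

Using the Chinese Remainder Theorem:
M = product of moduli = 42253
For equation 1: M_1 = 1457, 1457 ≡ 7 (mod 29), inverse of 1457 mod 29 is 25 (check: 7 × 25 = 175 ≡ 1 (mod 29))
For equation 2: M_2 = 1363, 1363 ≡ 30 (mod 31), inverse of 1363 mod 31 is 30 (check: 30 × 30 = 900 ≡ 1 (mod 31))
For equation 3: M_3 = 899, 899 ≡ 6 (mod 47), inverse of 899 mod 47 is 8 (check: 6 × 8 = 48 ≡ 1 (mod 47))
Combine: k ≡ Σ r_i×M_i×(M_i⁻¹ mod m_i) = 5×1457×25 + 27×1363×30 + 29×899×8 = 182125 + 1104030 + 208568 = 1494723
1494723 mod 42253 = 15868
k ≡ 15868 (mod 42253)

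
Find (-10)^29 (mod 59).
Using repeated squaring. (-10) ≡ 49 (mod 59). 29 = 16 + 8 + 4 + 1 (binary 11101). Repeated squaring mod 59: 49^1 ≡ 49; 49^2 ≡ 49² = 2401 ≡ 41; 49^4 ≡ 41² = 1681 ≡ 29; 49^8 ≡ 29² = 841 ≡ 15; 49^16 ≡ 15² = 225 ≡ 48. Multiply: (-10)^29 ≡ 49^16 × 49^8 × 49^4 × 49^1 ≡ 48 × 15 × 29 × 49 (mod 59): 48 × 15 = 720 ≡ 12; 12 × 29 = 348 ≡ 53; 53 × 49 = 2597 ≡ 1. So (-10)^29 ≡ 1 (mod 59).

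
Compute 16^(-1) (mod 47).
16^(-1) ≡ 3 (mod 47). Verification: 16 × 3 = 48 ≡ 1 (mod 47)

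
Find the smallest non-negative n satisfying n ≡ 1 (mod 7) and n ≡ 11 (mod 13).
M = 7 × 13 = 91. M₁ = 13, y₁ ≡ 6 (mod 7). M₂ = 7, y₂ ≡ 2 (mod 13). n = 1×13×6 + 11×7×2 ≡ 50 (mod 91)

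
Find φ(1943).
1848

Prime factorization: 1943 = 29 × 67
Using the formula φ(n) = n × Π(1 - 1/p) for each prime factor p:
φ(1943) = 1943 × (1 - 1/29) × (1 - 1/67)
φ(1943) = 1848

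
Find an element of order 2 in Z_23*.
22 has order 2 mod 23 since 22^{2} ≡ 1 (mod 23) and no smaller power works.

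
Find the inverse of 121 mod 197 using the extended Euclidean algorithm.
Extended GCD: 121(-70) + 197(43) = 1. So 121^(-1) ≡ 127 ≡ 127 (mod 197). Verify: 121 × 127 = 15367 ≡ 1 (mod 197)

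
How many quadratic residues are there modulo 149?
For prime 149, there are (p-1)/2 = (149-1)/2 = 74 quadratic residues (excluding 0).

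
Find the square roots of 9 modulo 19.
The square roots of 9 mod 19 are 16 and 3. Verify: 16² = 256 ≡ 9 (mod 19)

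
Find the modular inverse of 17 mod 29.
17^(-1) ≡ 12 (mod 29). Verification: 17 × 12 = 204 ≡ 1 (mod 29)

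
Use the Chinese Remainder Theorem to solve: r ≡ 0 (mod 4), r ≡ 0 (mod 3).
M = 4 × 3 = 12. M₁ = 3, y₁ ≡ 3 (mod 4). M₂ = 4, y₂ ≡ 1 (mod 3). r = 0×3×3 + 0×4×1 ≡ 0 (mod 12)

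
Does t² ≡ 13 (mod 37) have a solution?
By Euler's criterion: 13^{18} ≡ 36 (mod 37). Since this equals -1 (≡ 36), 13 is not a QR.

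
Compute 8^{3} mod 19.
18

Using successive squaring:
Binary expansion of 3: 11
Powers of 8 mod 19 (each is the square of the previous):
  8^1 ≡ 8 (mod 19)
  8^2 ≡ 8² = 64 ≡ 7 (mod 19)
3 = 2 + 1, so 8^3 = 8^2 × 8^1 ≡ 7 × 8 (mod 19)
Multiplying step by step:
  7 × 8 = 56 ≡ 18 (mod 19)
Result: 8^3 ≡ 18 (mod 19)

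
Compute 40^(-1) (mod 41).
40^(-1) ≡ 40 (mod 41). Verification: 40 × 40 = 1600 ≡ 1 (mod 41)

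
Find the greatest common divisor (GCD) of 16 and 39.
1

Using the Euclidean algorithm:
16 = 0 × 39 + 16
39 = 2 × 16 + 7
16 = 2 × 7 + 2
7 = 3 × 2 + 1
2 = 2 × 1 + 0

GCD(16, 39) = 1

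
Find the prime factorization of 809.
809

Divide by primes starting from smallest:
809 ÷ 809 = 1

809 = 809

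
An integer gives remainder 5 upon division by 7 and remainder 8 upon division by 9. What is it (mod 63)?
M = 7 × 9 = 63. M₁ = 9, y₁ ≡ 4 (mod 7). M₂ = 7, y₂ ≡ 4 (mod 9). n = 5×9×4 + 8×7×4 ≡ 26 (mod 63). The smallest positive such number is 26.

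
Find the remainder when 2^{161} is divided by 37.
By Fermat: 2^{36} ≡ 1 (mod 37). 161 = 4×36 + 17. So 2^{161} ≡ 2^{17} ≡ 18 (mod 37)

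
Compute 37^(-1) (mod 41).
37^(-1) ≡ 10 (mod 41). Verification: 37 × 10 = 370 ≡ 1 (mod 41)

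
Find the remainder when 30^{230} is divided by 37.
By Fermat: 30^{36} ≡ 1 (mod 37). 230 = 6×36 + 14. So 30^{230} ≡ 30^{14} ≡ 9 (mod 37)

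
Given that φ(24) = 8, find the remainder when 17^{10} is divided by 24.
By Euler: 17^{8} ≡ 1 (mod 24) since gcd(17, 24) = 1. 10 = 1×8 + 2. So 17^{10} ≡ 17^{2} ≡ 1 (mod 24)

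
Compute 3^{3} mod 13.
1

Using successive squaring:
Binary expansion of 3: 11
Powers of 3 mod 13 (each is the square of the previous):
  3^1 ≡ 3 (mod 13)
  3^2 ≡ 3² = 9 ≡ 9 (mod 13)
3 = 2 + 1, so 3^3 = 3^2 × 3^1 ≡ 9 × 3 (mod 13)
Multiplying step by step:
  9 × 3 = 27 ≡ 1 (mod 13)
Result: 3^3 ≡ 1 (mod 13)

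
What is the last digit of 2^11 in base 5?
Using Fermat: 2^{4} ≡ 1 (mod 5). 11 ≡ 3 (mod 4). So 2^{11} ≡ 2^{3} ≡ 3 (mod 5)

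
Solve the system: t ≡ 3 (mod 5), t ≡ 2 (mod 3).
M = 5 × 3 = 15. M₁ = 3, y₁ ≡ 2 (mod 5). M₂ = 5, y₂ ≡ 2 (mod 3). t = 3×3×2 + 2×5×2 ≡ 8 (mod 15)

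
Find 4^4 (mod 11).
4 = 4 (binary 100). Repeated squaring mod 11: 4^1 ≡ 4; 4^2 ≡ 4² = 16 ≡ 5; 4^4 ≡ 5² = 25 ≡ 3. So 4^4 ≡ 3 (mod 11).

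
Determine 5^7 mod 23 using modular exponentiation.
7 = 4 + 2 + 1 (binary 111). Repeated squaring mod 23: 5^1 ≡ 5; 5^2 ≡ 5² = 25 ≡ 2; 5^4 ≡ 2² = 4 ≡ 4. Multiply: 5^7 = 5^4 × 5^2 × 5^1 ≡ 4 × 2 × 5 (mod 23): 4 × 2 = 8 ≡ 8; 8 × 5 = 40 ≡ 17. So 5^7 ≡ 17 (mod 23).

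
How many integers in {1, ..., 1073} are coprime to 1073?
1008

Prime factorization: 1073 = 29 × 37
Using the formula φ(n) = n × Π(1 - 1/p) for each prime factor p:
φ(1073) = 1073 × (1 - 1/29) × (1 - 1/37)
φ(1073) = 1008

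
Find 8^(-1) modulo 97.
85

Using Extended Euclidean Algorithm:
gcd(8, 97) = 1
Bezout coefficients: 8 × -12 + 97 × 1 = 1
So 8 × -12 ≡ 1 (mod 97)
The inverse is -12 mod 97 = 85
Verification: 8 × 85 = 680 = 7 × 97 + 1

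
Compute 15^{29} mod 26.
19

Using successive squaring:
Binary expansion of 29: 11101
Powers of 15 mod 26 (each is the square of the previous):
  15^1 ≡ 15 (mod 26)
  15^2 ≡ 15² = 225 ≡ 17 (mod 26)
  15^4 ≡ 17² = 289 ≡ 3 (mod 26)
  15^8 ≡ 3² = 9 ≡ 9 (mod 26)
  15^16 ≡ 9² = 81 ≡ 3 (mod 26)
29 = 16 + 8 + 4 + 1, so 15^29 = 15^16 × 15^8 × 15^4 × 15^1 ≡ 3 × 9 × 3 × 15 (mod 26)
Multiplying step by step:
  3 × 9 = 27 ≡ 1 (mod 26)
  1 × 3 = 3 ≡ 3 (mod 26)
  3 × 15 = 45 ≡ 19 (mod 26)
Result: 15^29 ≡ 19 (mod 26)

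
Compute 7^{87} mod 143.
83

Using successive squaring:
Binary expansion of 87: 1010111
Powers of 7 mod 143 (each is the square of the previous):
  7^1 ≡ 7 (mod 143)
  7^2 ≡ 7² = 49 ≡ 49 (mod 143)
  7^4 ≡ 49² = 2401 ≡ 113 (mod 143)
  7^8 ≡ 113² = 12769 ≡ 42 (mod 143)
  7^16 ≡ 42² = 1764 ≡ 48 (mod 143)
  7^32 ≡ 48² = 2304 ≡ 16 (mod 143)
  7^64 ≡ 16² = 256 ≡ 113 (mod 143)
87 = 64 + 16 + 4 + 2 + 1, so 7^87 = 7^64 × 7^16 × 7^4 × 7^2 × 7^1 ≡ 113 × 48 × 113 × 49 × 7 (mod 143)
Multiplying step by step:
  113 × 48 = 5424 ≡ 133 (mod 143)
  133 × 113 = 15029 ≡ 14 (mod 143)
  14 × 49 = 686 ≡ 114 (mod 143)
  114 × 7 = 798 ≡ 83 (mod 143)
Result: 7^87 ≡ 83 (mod 143)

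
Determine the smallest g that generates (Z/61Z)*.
2

A primitive root g modulo p has order p-1 = 60
Prime divisors of 60: [2, 3, 5]
g is a primitive root iff g^(60/q) ≢ 1 (mod 61) for each prime divisor q
Testing small values:
  g = 2: 2^30 ≡ 60, 2^20 ≡ 47, 2^12 ≡ 9 (mod 61) → none is 1, primitive root!
The smallest primitive root is 2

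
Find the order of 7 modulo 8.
Powers of 7 mod 8: 7^1≡7, 7^2≡1. Order = 2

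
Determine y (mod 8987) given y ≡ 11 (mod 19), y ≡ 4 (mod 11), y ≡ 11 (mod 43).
4096

Using the Chinese Remainder Theorem:
M = product of moduli = 8987
For equation 1: M_1 = 473, 473 ≡ 17 (mod 19), inverse of 473 mod 19 is 9 (check: 17 × 9 = 153 ≡ 1 (mod 19))
For equation 2: M_2 = 817, 817 ≡ 3 (mod 11), inverse of 817 mod 11 is 4 (check: 3 × 4 = 12 ≡ 1 (mod 11))
For equation 3: M_3 = 209, 209 ≡ 37 (mod 43), inverse of 209 mod 43 is 7 (check: 37 × 7 = 259 ≡ 1 (mod 43))
Combine: y ≡ Σ r_i×M_i×(M_i⁻¹ mod m_i) = 11×473×9 + 4×817×4 + 11×209×7 = 46827 + 13072 + 16093 = 75992
75992 mod 8987 = 4096
y ≡ 4096 (mod 8987)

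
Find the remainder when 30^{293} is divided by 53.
By Fermat: 30^{52} ≡ 1 (mod 53). 293 = 5×52 + 33. So 30^{293} ≡ 30^{33} ≡ 30 (mod 53)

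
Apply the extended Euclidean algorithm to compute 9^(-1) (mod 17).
Extended GCD: 9(2) + 17(-1) = 1. So 9^(-1) ≡ 2 ≡ 2 (mod 17). Verify: 9 × 2 = 18 ≡ 1 (mod 17)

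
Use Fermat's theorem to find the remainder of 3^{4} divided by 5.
1

By Fermat's Little Theorem, a^(p-1) ≡ 1 (mod p) for prime p and gcd(a, p) = 1
Here p = 5, so 3^4 ≡ 1 (mod 5)
We can reduce the exponent: 4 mod 4 = 0
So 3^4 ≡ 3^0 (mod 5)
Computing: 3^0 mod 5 = 1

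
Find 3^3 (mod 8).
3 = 2 + 1 (binary 11). Repeated squaring mod 8: 3^1 ≡ 3; 3^2 ≡ 3² = 9 ≡ 1. Multiply: 3^3 = 3^2 × 3^1 ≡ 1 × 3 (mod 8): 1 × 3 = 3 ≡ 3. So 3^3 ≡ 3 (mod 8).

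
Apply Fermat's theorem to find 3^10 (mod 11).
By Fermat's Little Theorem, 3^{10} ≡ 1 (mod 11) since 11 is prime and gcd(3, 11) = 1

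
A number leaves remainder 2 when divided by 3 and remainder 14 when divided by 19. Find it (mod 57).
M = 3 × 19 = 57. M₁ = 19, y₁ ≡ 1 (mod 3). M₂ = 3, y₂ ≡ 13 (mod 19). y = 2×19×1 + 14×3×13 ≡ 14 (mod 57)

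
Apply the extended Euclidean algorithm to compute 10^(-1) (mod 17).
Extended GCD: 10(-5) + 17(3) = 1. So 10^(-1) ≡ 12 ≡ 12 (mod 17). Verify: 10 × 12 = 120 ≡ 1 (mod 17)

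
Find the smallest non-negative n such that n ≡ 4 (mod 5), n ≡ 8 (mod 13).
34

Using the Chinese Remainder Theorem:
M = product of moduli = 65
For equation 1: M_1 = 13, 13 ≡ 3 (mod 5), inverse of 13 mod 5 is 2 (check: 3 × 2 = 6 ≡ 1 (mod 5))
For equation 2: M_2 = 5, 5 ≡ 5 (mod 13), inverse of 5 mod 13 is 8 (check: 5 × 8 = 40 ≡ 1 (mod 13))
Combine: n ≡ Σ r_i×M_i×(M_i⁻¹ mod m_i) = 4×13×2 + 8×5×8 = 104 + 320 = 424
424 mod 65 = 34
n ≡ 34 (mod 65)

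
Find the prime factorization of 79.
79

Divide by primes starting from smallest:
79 ÷ 79 = 1

79 = 79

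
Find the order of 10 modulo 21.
Powers of 10 mod 21: 10^1≡10, 10^2≡16, 10^3≡13, 10^4≡4, 10^5≡19, 10^6≡1. Order = 6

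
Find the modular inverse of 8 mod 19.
8^(-1) ≡ 12 (mod 19). Verification: 8 × 12 = 96 ≡ 1 (mod 19)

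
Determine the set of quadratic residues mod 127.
QRs mod 127: {1, 2, 4, 8, 9, 11, 13, 15, 16, 17, 18, 19, 21, 22, 25, 26, 30, 31, 32, 34, 35, 36, 37, 38, 41, 42, 44, 47, 49, 50, 52, 60, 61, 62, 64, 68, 69, 70, 71, 72, 73, 74, 76, 79, 81, 82, 84, 87, 88, 94, 98, 99, 100, 103, 104, 107, 113, 115, 117, 120, 121, 122, 124}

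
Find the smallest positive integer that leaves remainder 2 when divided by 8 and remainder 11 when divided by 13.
M = 8 × 13 = 104. M₁ = 13, y₁ ≡ 5 (mod 8). M₂ = 8, y₂ ≡ 5 (mod 13). z = 2×13×5 + 11×8×5 ≡ 50 (mod 104). The smallest positive such number is 50.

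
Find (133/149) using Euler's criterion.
(133/149) = 133^{74} mod 149 = 1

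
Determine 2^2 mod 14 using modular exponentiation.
2 = 2 (binary 10). Repeated squaring mod 14: 2^1 ≡ 2; 2^2 ≡ 2² = 4 ≡ 4. So 2^2 ≡ 4 (mod 14).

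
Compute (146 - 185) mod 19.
18

(146 - 185) = -39
-39 mod 19 = 18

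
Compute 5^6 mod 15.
6 = 4 + 2 (binary 110). Repeated squaring mod 15: 5^1 ≡ 5; 5^2 ≡ 5² = 25 ≡ 10; 5^4 ≡ 10² = 100 ≡ 10. Multiply: 5^6 = 5^4 × 5^2 ≡ 10 × 10 (mod 15): 10 × 10 = 100 ≡ 10. So 5^6 ≡ 10 (mod 15).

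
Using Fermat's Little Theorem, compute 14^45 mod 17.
By Fermat: 14^{16} ≡ 1 (mod 17). 45 = 2×16 + 13. So 14^{45} ≡ 14^{13} ≡ 5 (mod 17)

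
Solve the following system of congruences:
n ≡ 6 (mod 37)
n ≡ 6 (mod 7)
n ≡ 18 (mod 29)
5963

Using the Chinese Remainder Theorem:
M = product of moduli = 7511
For equation 1: M_1 = 203, 203 ≡ 18 (mod 37), inverse of 203 mod 37 is 35 (check: 18 × 35 = 630 ≡ 1 (mod 37))
For equation 2: M_2 = 1073, 1073 ≡ 2 (mod 7), inverse of 1073 mod 7 is 4 (check: 2 × 4 = 8 ≡ 1 (mod 7))
For equation 3: M_3 = 259, 259 ≡ 27 (mod 29), inverse of 259 mod 29 is 14 (check: 27 × 14 = 378 ≡ 1 (mod 29))
Combine: n ≡ Σ r_i×M_i×(M_i⁻¹ mod m_i) = 6×203×35 + 6×1073×4 + 18×259×14 = 42630 + 25752 + 65268 = 133650
133650 mod 7511 = 5963
n ≡ 5963 (mod 7511)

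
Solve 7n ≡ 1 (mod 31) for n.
9

Using Extended Euclidean Algorithm:
gcd(7, 31) = 1
Bezout coefficients: 7 × 9 + 31 × -2 = 1
So 7 × 9 ≡ 1 (mod 31)
The inverse is 9 mod 31 = 9
Verification: 7 × 9 = 63 = 2 × 31 + 1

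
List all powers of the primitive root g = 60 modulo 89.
g^1, g^2, ..., g^{88} mod 89: {60, 40, 86, 87, 58, 9, 6, 4, 62, 71, 77, 81, 54, 36, 24, 16, 70, 17, 41, 57, 38, 55, 7, 64, 13, 68, 75, 50, 63, 42, 28, 78, 52, 5, 33, 22, 74, 79, 23, 45, 30, 20, 43, 88, 29, 49, 3, 2, 31, 80, 83, 85, 27, 18, 12, 8, 35, 53, 65, 73, 19, 72, 48, 32, 51, 34, 82, 25, 76, 21, 14, 39, 26, 47, 61, 11, 37, 84, 56, 67, 15, 10, 66, 44, 59, 69, 46, 1}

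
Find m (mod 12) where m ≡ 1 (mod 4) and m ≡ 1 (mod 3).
M = 4 × 3 = 12. M₁ = 3, y₁ ≡ 3 (mod 4). M₂ = 4, y₂ ≡ 1 (mod 3). m = 1×3×3 + 1×4×1 ≡ 1 (mod 12)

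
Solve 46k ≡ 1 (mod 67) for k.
51

Using Extended Euclidean Algorithm:
gcd(46, 67) = 1
Bezout coefficients: 46 × -16 + 67 × 11 = 1
So 46 × -16 ≡ 1 (mod 67)
The inverse is -16 mod 67 = 51
Verification: 46 × 51 = 2346 = 35 × 67 + 1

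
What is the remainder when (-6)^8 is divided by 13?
(-6) ≡ 7 (mod 13). 8 = 8 (binary 1000). Repeated squaring mod 13: 7^1 ≡ 7; 7^2 ≡ 7² = 49 ≡ 10; 7^4 ≡ 10² = 100 ≡ 9; 7^8 ≡ 9² = 81 ≡ 3. So (-6)^8 ≡ 3 (mod 13).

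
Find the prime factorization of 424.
2^3 × 53

Divide by primes starting from smallest:
424 ÷ 2 = 212
212 ÷ 2 = 106
106 ÷ 2 = 53
53 ÷ 53 = 1

424 = 2^3 × 53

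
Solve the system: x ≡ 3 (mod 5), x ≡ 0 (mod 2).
M = 5 × 2 = 10. M₁ = 2, y₁ ≡ 3 (mod 5). M₂ = 5, y₂ ≡ 1 (mod 2). x = 3×2×3 + 0×5×1 ≡ 8 (mod 10)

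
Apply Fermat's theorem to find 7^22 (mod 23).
By Fermat's Little Theorem, 7^{22} ≡ 1 (mod 23) since 23 is prime and gcd(7, 23) = 1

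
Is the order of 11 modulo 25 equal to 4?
No, the actual order is 5, not 4.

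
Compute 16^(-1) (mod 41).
16^(-1) ≡ 18 (mod 41). Verification: 16 × 18 = 288 ≡ 1 (mod 41)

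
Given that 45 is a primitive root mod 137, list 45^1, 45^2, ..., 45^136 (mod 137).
g^1, g^2, ..., g^{136} mod 137: {45, 107, 20, 78, 85, 126, 53, 56, 54, 101, 24, 121, 102, 69, 91, 122, 10, 39, 111, 63, 95, 28, 27, 119, 12, 129, 51, 103, 114, 61, 5, 88, 124, 100, 116, 14, 82, 128, 6, 133, 94, 120, 57, 99, 71, 44, 62, 50, 58, 7, 41, 64, 3, 135, 47, 60, 97, 118, 104, 22, 31, 25, 29, 72, 89, 32, 70, 136, 92, 30, 117, 59, 52, 11, 84, 81, 83, 36, 113, 16, 35, 68, 46, 15, 127, 98, 26, 74, 42, 109, 110, 18, 125, 8, 86, 34, 23, 76, 132, 49, 13, 37, 21, 123, 55, 9, 131, 4, 43, 17, 80, 38, 66, 93, 75, 87, 79, 130, 96, 73, 134, 2, 90, 77, 40, 19, 33, 115, 106, 112, 108, 65, 48, 105, 67, 1}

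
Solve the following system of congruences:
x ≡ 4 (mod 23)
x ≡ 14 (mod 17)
303

Using the Chinese Remainder Theorem:
M = product of moduli = 391
For equation 1: M_1 = 17, 17 ≡ 17 (mod 23), inverse of 17 mod 23 is 19 (check: 17 × 19 = 323 ≡ 1 (mod 23))
For equation 2: M_2 = 23, 23 ≡ 6 (mod 17), inverse of 23 mod 17 is 3 (check: 6 × 3 = 18 ≡ 1 (mod 17))
Combine: x ≡ Σ r_i×M_i×(M_i⁻¹ mod m_i) = 4×17×19 + 14×23×3 = 1292 + 966 = 2258
2258 mod 391 = 303
x ≡ 303 (mod 391)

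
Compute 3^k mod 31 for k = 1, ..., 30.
g^1, g^2, ..., g^{30} mod 31: {3, 9, 27, 19, 26, 16, 17, 20, 29, 25, 13, 8, 24, 10, 30, 28, 22, 4, 12, 5, 15, 14, 11, 2, 6, 18, 23, 7, 21, 1}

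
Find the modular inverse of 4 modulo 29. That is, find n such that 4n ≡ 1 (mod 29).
22

Using Extended Euclidean Algorithm:
gcd(4, 29) = 1
Bezout coefficients: 4 × -7 + 29 × 1 = 1
So 4 × -7 ≡ 1 (mod 29)
The inverse is -7 mod 29 = 22
Verification: 4 × 22 = 88 = 3 × 29 + 1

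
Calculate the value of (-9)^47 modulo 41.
Using Fermat: (-9)^{40} ≡ 1 (mod 41). 47 ≡ 7 (mod 40). So (-9)^{47} ≡ (-9)^{7} ≡ 9 (mod 41)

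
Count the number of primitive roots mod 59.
Number of primitive roots mod 59 = φ(58) = 28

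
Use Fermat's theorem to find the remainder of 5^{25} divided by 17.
12

By Fermat's Little Theorem, a^(p-1) ≡ 1 (mod p) for prime p and gcd(a, p) = 1
Here p = 17, so 5^16 ≡ 1 (mod 17)
We can reduce the exponent: 25 mod 16 = 9
So 5^25 ≡ 5^9 (mod 17)
Computing: 5^9 mod 17 = 12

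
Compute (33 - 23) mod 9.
1

(33 - 23) = 10
10 mod 9 = 1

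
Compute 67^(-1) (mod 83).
57

Using Extended Euclidean Algorithm:
gcd(67, 83) = 1
Bezout coefficients: 67 × -26 + 83 × 21 = 1
So 67 × -26 ≡ 1 (mod 83)
The inverse is -26 mod 83 = 57
Verification: 67 × 57 = 3819 = 46 × 83 + 1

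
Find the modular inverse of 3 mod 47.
3^(-1) ≡ 16 (mod 47). Verification: 3 × 16 = 48 ≡ 1 (mod 47)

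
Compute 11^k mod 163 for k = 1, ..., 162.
g^1, g^2, ..., g^{162} mod 163: {11, 121, 27, 134, 7, 77, 32, 26, 123, 49, 50, 61, 19, 46, 17, 24, 101, 133, 159, 119, 5, 55, 116, 135, 18, 35, 59, 160, 130, 126, 82, 87, 142, 95, 67, 85, 120, 16, 13, 143, 106, 25, 112, 91, 23, 90, 12, 132, 148, 161, 141, 84, 109, 58, 149, 9, 99, 111, 80, 65, 63, 41, 125, 71, 129, 115, 124, 60, 8, 88, 153, 53, 94, 56, 127, 93, 45, 6, 66, 74, 162, 152, 42, 136, 29, 156, 86, 131, 137, 40, 114, 113, 102, 144, 117, 146, 139, 62, 30, 4, 44, 158, 108, 47, 28, 145, 128, 104, 3, 33, 37, 81, 76, 21, 68, 96, 78, 43, 147, 150, 20, 57, 138, 51, 72, 140, 73, 151, 31, 15, 2, 22, 79, 54, 105, 14, 154, 64, 52, 83, 98, 100, 122, 38, 92, 34, 48, 39, 103, 155, 75, 10, 110, 69, 107, 36, 70, 118, 157, 97, 89, 1}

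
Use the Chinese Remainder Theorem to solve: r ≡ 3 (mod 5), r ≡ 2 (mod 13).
M = 5 × 13 = 65. M₁ = 13, y₁ ≡ 2 (mod 5). M₂ = 5, y₂ ≡ 8 (mod 13). r = 3×13×2 + 2×5×8 ≡ 28 (mod 65)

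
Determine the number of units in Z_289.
272

Prime factorization: 289 = 17^2
Using the formula φ(n) = n × Π(1 - 1/p) for each prime factor p:
φ(289) = 289 × (1 - 1/17)
φ(289) = 272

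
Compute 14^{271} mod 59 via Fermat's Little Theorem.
13

By Fermat's Little Theorem, a^(p-1) ≡ 1 (mod p) for prime p and gcd(a, p) = 1
Here p = 59, so 14^58 ≡ 1 (mod 59)
We can reduce the exponent: 271 mod 58 = 39
So 14^271 ≡ 14^39 (mod 59)
Computing: 14^39 mod 59 = 13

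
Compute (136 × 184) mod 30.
4

(136 × 184) = 25024
25024 mod 30 = 4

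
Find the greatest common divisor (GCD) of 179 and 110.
1

Using the Euclidean algorithm:
179 = 1 × 110 + 69
110 = 1 × 69 + 41
69 = 1 × 41 + 28
41 = 1 × 28 + 13
28 = 2 × 13 + 2
13 = 6 × 2 + 1
2 = 2 × 1 + 0

GCD(179, 110) = 1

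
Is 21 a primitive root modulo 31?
p - 1 = 30 has prime divisors 2, 3, 5. Check 21^(30/q) mod 31 for each: 21^(30/2) = 21^15 ≡ 30, 21^(30/3) = 21^10 ≡ 5, 21^(30/5) = 21^6 ≡ 2 (mod 31). None of these is 1, so 21 has order 30 = φ(31), so it is a primitive root mod 31.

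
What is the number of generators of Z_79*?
Number of primitive roots mod 79 = φ(78) = 24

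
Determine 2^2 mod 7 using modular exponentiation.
2 = 2 (binary 10). Repeated squaring mod 7: 2^1 ≡ 2; 2^2 ≡ 2² = 4 ≡ 4. So 2^2 ≡ 4 (mod 7).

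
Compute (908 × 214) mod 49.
27

(908 × 214) = 194312
194312 mod 49 = 27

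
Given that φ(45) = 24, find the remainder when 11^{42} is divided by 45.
By Euler: 11^{24} ≡ 1 (mod 45) since gcd(11, 45) = 1. 42 = 1×24 + 18. So 11^{42} ≡ 11^{18} ≡ 1 (mod 45)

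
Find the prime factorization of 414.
2 × 3^2 × 23

Divide by primes starting from smallest:
414 ÷ 2 = 207
207 ÷ 3 = 69
69 ÷ 3 = 23
23 ÷ 23 = 1

414 = 2 × 3^2 × 23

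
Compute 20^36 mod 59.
Using repeated squaring. 36 = 32 + 4 (binary 100100). Repeated squaring mod 59: 20^1 ≡ 20; 20^2 ≡ 20² = 400 ≡ 46; 20^4 ≡ 46² = 2116 ≡ 51; 20^8 ≡ 51² = 2601 ≡ 5; 20^16 ≡ 5² = 25 ≡ 25; 20^32 ≡ 25² = 625 ≡ 35. Multiply: 20^36 = 20^32 × 20^4 ≡ 35 × 51 (mod 59): 35 × 51 = 1785 ≡ 15. So 20^36 ≡ 15 (mod 59).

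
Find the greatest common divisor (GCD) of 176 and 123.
1

Using the Euclidean algorithm:
176 = 1 × 123 + 53
123 = 2 × 53 + 17
53 = 3 × 17 + 2
17 = 8 × 2 + 1
2 = 2 × 1 + 0

GCD(176, 123) = 1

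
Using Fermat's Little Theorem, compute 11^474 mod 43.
By Fermat: 11^{42} ≡ 1 (mod 43). 474 ≡ 12 (mod 42). So 11^{474} ≡ 11^{12} ≡ 16 (mod 43)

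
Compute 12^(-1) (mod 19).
12^(-1) ≡ 8 (mod 19). Verification: 12 × 8 = 96 ≡ 1 (mod 19)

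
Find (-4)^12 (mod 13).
Using Fermat: (-4)^{12} ≡ 1 (mod 13). 12 ≡ 0 (mod 12). So (-4)^{12} ≡ (-4)^{0} ≡ 1 (mod 13)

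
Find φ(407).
360

Prime factorization: 407 = 11 × 37
Using the formula φ(n) = n × Π(1 - 1/p) for each prime factor p:
φ(407) = 407 × (1 - 1/11) × (1 - 1/37)
φ(407) = 360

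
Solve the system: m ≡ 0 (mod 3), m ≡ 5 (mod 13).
M = 3 × 13 = 39. M₁ = 13, y₁ ≡ 1 (mod 3). M₂ = 3, y₂ ≡ 9 (mod 13). m = 0×13×1 + 5×3×9 ≡ 18 (mod 39)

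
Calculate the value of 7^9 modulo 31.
9 = 8 + 1 (binary 1001). Repeated squaring mod 31: 7^1 ≡ 7; 7^2 ≡ 7² = 49 ≡ 18; 7^4 ≡ 18² = 324 ≡ 14; 7^8 ≡ 14² = 196 ≡ 10. Multiply: 7^9 = 7^8 × 7^1 ≡ 10 × 7 (mod 31): 10 × 7 = 70 ≡ 8. So 7^9 ≡ 8 (mod 31).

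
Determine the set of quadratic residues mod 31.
QRs mod 31: {1, 2, 4, 5, 7, 8, 9, 10, 14, 16, 18, 19, 20, 25, 28}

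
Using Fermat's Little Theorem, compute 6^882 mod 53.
By Fermat: 6^{52} ≡ 1 (mod 53). 882 ≡ 50 (mod 52). So 6^{882} ≡ 6^{50} ≡ 28 (mod 53)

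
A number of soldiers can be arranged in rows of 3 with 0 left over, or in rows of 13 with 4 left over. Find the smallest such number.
M = 3 × 13 = 39. M₁ = 13, y₁ ≡ 1 (mod 3). M₂ = 3, y₂ ≡ 9 (mod 13). t = 0×13×1 + 4×3×9 ≡ 30 (mod 39). The smallest positive such number is 30.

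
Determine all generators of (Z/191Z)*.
Primitive roots mod 191: {19, 21, 22, 28, 29, 33, 35, 42, 44, 47, 53, 56, 57, 58, 61, 62, 63, 71, 73, 74, 76, 83, 87, 88, 89, 91, 93, 94, 95, 99, 101, 105, 106, 110, 111, 112, 113, 114, 116, 119, 123, 124, 126, 127, 131, 132, 137, 140, 141, 143, 145, 146, 148, 151, 157, 164, 165, 167, 168, 171, 173, 174, 175, 176, 178, 179, 181, 182, 183, 187, 188, 189}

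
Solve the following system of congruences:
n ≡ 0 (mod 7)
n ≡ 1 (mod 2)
7

Using the Chinese Remainder Theorem:
M = product of moduli = 14
For equation 1: M_1 = 2, 2 ≡ 2 (mod 7), inverse of 2 mod 7 is 4 (check: 2 × 4 = 8 ≡ 1 (mod 7))
For equation 2: M_2 = 7, 7 ≡ 1 (mod 2), inverse of 7 mod 2 is 1 (check: 1 × 1 = 1 ≡ 1 (mod 2))
Combine: n ≡ Σ r_i×M_i×(M_i⁻¹ mod m_i) = 0×2×4 + 1×7×1 = 0 + 7 = 7
7 mod 14 = 7
n ≡ 7 (mod 14)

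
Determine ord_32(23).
Powers of 23 mod 32: 23^1≡23, 23^2≡17, 23^3≡7, 23^4≡1. Order = 4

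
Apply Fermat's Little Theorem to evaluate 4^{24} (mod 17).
1

By Fermat's Little Theorem, a^(p-1) ≡ 1 (mod p) for prime p and gcd(a, p) = 1
Here p = 17, so 4^16 ≡ 1 (mod 17)
We can reduce the exponent: 24 mod 16 = 8
So 4^24 ≡ 4^8 (mod 17)
Computing: 4^8 mod 17 = 1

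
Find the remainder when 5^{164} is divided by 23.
By Fermat: 5^{22} ≡ 1 (mod 23). 164 = 7×22 + 10. So 5^{164} ≡ 5^{10} ≡ 9 (mod 23)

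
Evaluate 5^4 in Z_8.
4 = 4 (binary 100). Repeated squaring mod 8: 5^1 ≡ 5; 5^2 ≡ 5² = 25 ≡ 1; 5^4 ≡ 1² = 1 ≡ 1. So 5^4 ≡ 1 (mod 8).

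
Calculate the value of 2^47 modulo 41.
Using Fermat: 2^{40} ≡ 1 (mod 41). 47 ≡ 7 (mod 40). So 2^{47} ≡ 2^{7} ≡ 5 (mod 41)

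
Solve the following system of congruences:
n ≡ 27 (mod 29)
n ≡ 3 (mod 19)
288

Using the Chinese Remainder Theorem:
M = product of moduli = 551
For equation 1: M_1 = 19, 19 ≡ 19 (mod 29), inverse of 19 mod 29 is 26 (check: 19 × 26 = 494 ≡ 1 (mod 29))
For equation 2: M_2 = 29, 29 ≡ 10 (mod 19), inverse of 29 mod 19 is 2 (check: 10 × 2 = 20 ≡ 1 (mod 19))
Combine: n ≡ Σ r_i×M_i×(M_i⁻¹ mod m_i) = 27×19×26 + 3×29×2 = 13338 + 174 = 13512
13512 mod 551 = 288
n ≡ 288 (mod 551)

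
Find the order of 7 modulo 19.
Powers of 7 mod 19: 7^1≡7, 7^2≡11, 7^3≡1. Order = 3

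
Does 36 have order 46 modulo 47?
p - 1 = 46 has prime divisors 2, 23. Check 36^(46/q) mod 47 for each: 36^(46/2) = 36^23 ≡ 1, 36^(46/23) = 36^2 ≡ 27 (mod 47). Since 36^23 ≡ 1 (mod 47), the order of 36 divides 23 (in fact the order is 23) ≠ 46, so it is not a primitive root.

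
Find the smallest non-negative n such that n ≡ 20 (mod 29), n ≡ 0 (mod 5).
20

Using the Chinese Remainder Theorem:
M = product of moduli = 145
For equation 1: M_1 = 5, 5 ≡ 5 (mod 29), inverse of 5 mod 29 is 6 (check: 5 × 6 = 30 ≡ 1 (mod 29))
For equation 2: M_2 = 29, 29 ≡ 4 (mod 5), inverse of 29 mod 5 is 4 (check: 4 × 4 = 16 ≡ 1 (mod 5))
Combine: n ≡ Σ r_i×M_i×(M_i⁻¹ mod m_i) = 20×5×6 + 0×29×4 = 600 + 0 = 600
600 mod 145 = 20
n ≡ 20 (mod 145)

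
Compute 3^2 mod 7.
2 = 2 (binary 10). Repeated squaring mod 7: 3^1 ≡ 3; 3^2 ≡ 3² = 9 ≡ 2. So 3^2 ≡ 2 (mod 7).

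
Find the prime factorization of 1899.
3^2 × 211

Divide by primes starting from smallest:
1899 ÷ 3 = 633
633 ÷ 3 = 211
211 ÷ 211 = 1

1899 = 3^2 × 211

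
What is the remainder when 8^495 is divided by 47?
Using Fermat: 8^{46} ≡ 1 (mod 47). 495 ≡ 35 (mod 46). So 8^{495} ≡ 8^{35} ≡ 14 (mod 47)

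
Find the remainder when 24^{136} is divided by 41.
By Fermat: 24^{40} ≡ 1 (mod 41). 136 = 3×40 + 16. So 24^{136} ≡ 24^{16} ≡ 10 (mod 41)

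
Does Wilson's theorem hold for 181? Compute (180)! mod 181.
(180)! mod 181 = 180. Since this equals -1 (mod 181), Wilson confirms 181 is prime.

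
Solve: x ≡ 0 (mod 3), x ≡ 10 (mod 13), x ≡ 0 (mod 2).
M = 3 × 13 × 2 = 78. M₁ = 26, y₁ ≡ 2 (mod 3). M₂ = 6, y₂ ≡ 11 (mod 13). M₃ = 39, y₃ ≡ 1 (mod 2). x = 0×26×2 + 10×6×11 + 0×39×1 ≡ 36 (mod 78)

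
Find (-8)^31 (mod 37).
Using repeated squaring. (-8) ≡ 29 (mod 37). 31 = 16 + 8 + 4 + 2 + 1 (binary 11111). Repeated squaring mod 37: 29^1 ≡ 29; 29^2 ≡ 29² = 841 ≡ 27; 29^4 ≡ 27² = 729 ≡ 26; 29^8 ≡ 26² = 676 ≡ 10; 29^16 ≡ 10² = 100 ≡ 26. Multiply: (-8)^31 ≡ 29^16 × 29^8 × 29^4 × 29^2 × 29^1 ≡ 26 × 10 × 26 × 27 × 29 (mod 37): 26 × 10 = 260 ≡ 1; 1 × 26 = 26 ≡ 26; 26 × 27 = 702 ≡ 36; 36 × 29 = 1044 ≡ 8. So (-8)^31 ≡ 8 (mod 37).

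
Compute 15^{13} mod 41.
6

Using successive squaring:
Binary expansion of 13: 1101
Powers of 15 mod 41 (each is the square of the previous):
  15^1 ≡ 15 (mod 41)
  15^2 ≡ 15² = 225 ≡ 20 (mod 41)
  15^4 ≡ 20² = 400 ≡ 31 (mod 41)
  15^8 ≡ 31² = 961 ≡ 18 (mod 41)
13 = 8 + 4 + 1, so 15^13 = 15^8 × 15^4 × 15^1 ≡ 18 × 31 × 15 (mod 41)
Multiplying step by step:
  18 × 31 = 558 ≡ 25 (mod 41)
  25 × 15 = 375 ≡ 6 (mod 41)
Result: 15^13 ≡ 6 (mod 41)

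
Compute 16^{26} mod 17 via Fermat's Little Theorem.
1

By Fermat's Little Theorem, a^(p-1) ≡ 1 (mod p) for prime p and gcd(a, p) = 1
Here p = 17, so 16^16 ≡ 1 (mod 17)
We can reduce the exponent: 26 mod 16 = 10
So 16^26 ≡ 16^10 (mod 17)
Computing: 16^10 mod 17 = 1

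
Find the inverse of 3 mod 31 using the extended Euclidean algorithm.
Extended GCD: 3(-10) + 31(1) = 1. So 3^(-1) ≡ 21 ≡ 21 (mod 31). Verify: 3 × 21 = 63 ≡ 1 (mod 31)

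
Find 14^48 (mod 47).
Using Fermat: 14^{46} ≡ 1 (mod 47). 48 ≡ 2 (mod 46). So 14^{48} ≡ 14^{2} ≡ 8 (mod 47)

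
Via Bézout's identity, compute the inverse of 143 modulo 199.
Extended GCD: 143(-32) + 199(23) = 1. So 143^(-1) ≡ 167 ≡ 167 (mod 199). Verify: 143 × 167 = 23881 ≡ 1 (mod 199)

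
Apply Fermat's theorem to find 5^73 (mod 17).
By Fermat: 5^{16} ≡ 1 (mod 17). 73 = 4×16 + 9. So 5^{73} ≡ 5^{9} ≡ 12 (mod 17)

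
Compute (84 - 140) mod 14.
0

(84 - 140) = -56
-56 mod 14 = 0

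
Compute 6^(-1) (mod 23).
6^(-1) ≡ 4 (mod 23). Verification: 6 × 4 = 24 ≡ 1 (mod 23)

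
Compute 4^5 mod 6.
5 = 4 + 1 (binary 101). Repeated squaring mod 6: 4^1 ≡ 4; 4^2 ≡ 4² = 16 ≡ 4; 4^4 ≡ 4² = 16 ≡ 4. Multiply: 4^5 = 4^4 × 4^1 ≡ 4 × 4 (mod 6): 4 × 4 = 16 ≡ 4. So 4^5 ≡ 4 (mod 6).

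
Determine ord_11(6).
Powers of 6 mod 11: 6^1≡6, 6^2≡3, 6^3≡7, 6^4≡9, 6^5≡10, 6^6≡5, 6^7≡8, 6^8≡4, 6^9≡2, 6^10≡1. Order = 10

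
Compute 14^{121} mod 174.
32

Using successive squaring:
Binary expansion of 121: 1111001
Powers of 14 mod 174 (each is the square of the previous):
  14^1 ≡ 14 (mod 174)
  14^2 ≡ 14² = 196 ≡ 22 (mod 174)
  14^4 ≡ 22² = 484 ≡ 136 (mod 174)
  14^8 ≡ 136² = 18496 ≡ 52 (mod 174)
  14^16 ≡ 52² = 2704 ≡ 94 (mod 174)
  14^32 ≡ 94² = 8836 ≡ 136 (mod 174)
  14^64 ≡ 136² = 18496 ≡ 52 (mod 174)
121 = 64 + 32 + 16 + 8 + 1, so 14^121 = 14^64 × 14^32 × 14^16 × 14^8 × 14^1 ≡ 52 × 136 × 94 × 52 × 14 (mod 174)
Multiplying step by step:
  52 × 136 = 7072 ≡ 112 (mod 174)
  112 × 94 = 10528 ≡ 88 (mod 174)
  88 × 52 = 4576 ≡ 52 (mod 174)
  52 × 14 = 728 ≡ 32 (mod 174)
Result: 14^121 ≡ 32 (mod 174)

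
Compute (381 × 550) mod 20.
10

(381 × 550) = 209550
209550 mod 20 = 10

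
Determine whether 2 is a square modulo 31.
By Euler's criterion: 2^{15} ≡ 1 (mod 31). Since this equals 1, 2 is a QR.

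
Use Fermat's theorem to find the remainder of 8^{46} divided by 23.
18

By Fermat's Little Theorem, a^(p-1) ≡ 1 (mod p) for prime p and gcd(a, p) = 1
Here p = 23, so 8^22 ≡ 1 (mod 23)
We can reduce the exponent: 46 mod 22 = 2
So 8^46 ≡ 8^2 (mod 23)
Computing: 8^2 mod 23 = 18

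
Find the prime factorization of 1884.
2^2 × 3 × 157

Divide by primes starting from smallest:
1884 ÷ 2 = 942
942 ÷ 2 = 471
471 ÷ 3 = 157
157 ÷ 157 = 1

1884 = 2^2 × 3 × 157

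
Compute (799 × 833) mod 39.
32

(799 × 833) = 665567
665567 mod 39 = 32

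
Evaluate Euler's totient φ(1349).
1260

Prime factorization: 1349 = 19 × 71
Using the formula φ(n) = n × Π(1 - 1/p) for each prime factor p:
φ(1349) = 1349 × (1 - 1/19) × (1 - 1/71)
φ(1349) = 1260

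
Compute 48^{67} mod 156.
48

Using successive squaring:
Binary expansion of 67: 1000011
Powers of 48 mod 156 (each is the square of the previous):
  48^1 ≡ 48 (mod 156)
  48^2 ≡ 48² = 2304 ≡ 120 (mod 156)
  48^4 ≡ 120² = 14400 ≡ 48 (mod 156)
  48^8 ≡ 48² = 2304 ≡ 120 (mod 156)
  48^16 ≡ 120² = 14400 ≡ 48 (mod 156)
  48^32 ≡ 48² = 2304 ≡ 120 (mod 156)
  48^64 ≡ 120² = 14400 ≡ 48 (mod 156)
67 = 64 + 2 + 1, so 48^67 = 48^64 × 48^2 × 48^1 ≡ 48 × 120 × 48 (mod 156)
Multiplying step by step:
  48 × 120 = 5760 ≡ 144 (mod 156)
  144 × 48 = 6912 ≡ 48 (mod 156)
Result: 48^67 ≡ 48 (mod 156)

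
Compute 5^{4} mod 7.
2

Using successive squaring:
Binary expansion of 4: 100
Powers of 5 mod 7 (each is the square of the previous):
  5^1 ≡ 5 (mod 7)
  5^2 ≡ 5² = 25 ≡ 4 (mod 7)
  5^4 ≡ 4² = 16 ≡ 2 (mod 7)
4 is a power of 2, so 5^4 is the last square: ≡ 2 (mod 7)
Result: 5^4 ≡ 2 (mod 7)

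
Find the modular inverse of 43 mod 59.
43^(-1) ≡ 11 (mod 59). Verification: 43 × 11 = 473 ≡ 1 (mod 59)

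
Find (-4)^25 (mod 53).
Using repeated squaring. (-4) ≡ 49 (mod 53). 25 = 16 + 8 + 1 (binary 11001). Repeated squaring mod 53: 49^1 ≡ 49; 49^2 ≡ 49² = 2401 ≡ 16; 49^4 ≡ 16² = 256 ≡ 44; 49^8 ≡ 44² = 1936 ≡ 28; 49^16 ≡ 28² = 784 ≡ 42. Multiply: (-4)^25 ≡ 49^16 × 49^8 × 49^1 ≡ 42 × 28 × 49 (mod 53): 42 × 28 = 1176 ≡ 10; 10 × 49 = 490 ≡ 13. So (-4)^25 ≡ 13 (mod 53).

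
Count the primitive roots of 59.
28

The number of primitive roots modulo p is φ(p-1) = φ(58)
φ(58) = 28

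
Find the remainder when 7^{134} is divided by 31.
By Fermat: 7^{30} ≡ 1 (mod 31). 134 = 4×30 + 14. So 7^{134} ≡ 7^{14} ≡ 9 (mod 31)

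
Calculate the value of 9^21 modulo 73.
Using repeated squaring. 21 = 16 + 4 + 1 (binary 10101). Repeated squaring mod 73: 9^1 ≡ 9; 9^2 ≡ 9² = 81 ≡ 8; 9^4 ≡ 8² = 64 ≡ 64; 9^8 ≡ 64² = 4096 ≡ 8; 9^16 ≡ 8² = 64 ≡ 64. Multiply: 9^21 = 9^16 × 9^4 × 9^1 ≡ 64 × 64 × 9 (mod 73): 64 × 64 = 4096 ≡ 8; 8 × 9 = 72 ≡ 72. So 9^21 ≡ 72 (mod 73).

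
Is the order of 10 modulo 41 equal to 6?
No, the actual order is 5, not 6.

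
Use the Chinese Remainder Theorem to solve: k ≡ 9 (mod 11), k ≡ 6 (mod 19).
196

Using the Chinese Remainder Theorem:
M = product of moduli = 209
For equation 1: M_1 = 19, 19 ≡ 8 (mod 11), inverse of 19 mod 11 is 7 (check: 8 × 7 = 56 ≡ 1 (mod 11))
For equation 2: M_2 = 11, 11 ≡ 11 (mod 19), inverse of 11 mod 19 is 7 (check: 11 × 7 = 77 ≡ 1 (mod 19))
Combine: k ≡ Σ r_i×M_i×(M_i⁻¹ mod m_i) = 9×19×7 + 6×11×7 = 1197 + 462 = 1659
1659 mod 209 = 196
k ≡ 196 (mod 209)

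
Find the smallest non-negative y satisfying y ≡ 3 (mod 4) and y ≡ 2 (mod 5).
M = 4 × 5 = 20. M₁ = 5, y₁ ≡ 1 (mod 4). M₂ = 4, y₂ ≡ 4 (mod 5). y = 3×5×1 + 2×4×4 ≡ 7 (mod 20)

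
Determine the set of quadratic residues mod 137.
QRs mod 137: {1, 2, 4, 7, 8, 9, 11, 14, 15, 16, 17, 18, 19, 22, 25, 28, 30, 32, 34, 36, 37, 38, 39, 44, 49, 50, 56, 59, 60, 61, 63, 64, 65, 68, 69, 72, 73, 74, 76, 77, 78, 81, 87, 88, 93, 98, 99, 100, 101, 103, 105, 107, 109, 112, 115, 118, 119, 120, 121, 122, 123, 126, 128, 129, 130, 133, 135, 136}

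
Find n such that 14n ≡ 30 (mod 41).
8

Since gcd(14, 41) = 1 divides 30, a solution exists.
Multiply both sides by the inverse of 14 mod 41:
  14^(-1) mod 41 = 3
  x ≡ 3 × 30 ≡ 90 ≡ 8 (mod 41)
Verification: 14 × 8 = 112 = 2 × 41 + 30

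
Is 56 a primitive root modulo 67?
p - 1 = 66 has prime divisors 2, 3, 11. Check 56^(66/q) mod 67 for each: 56^(66/2) = 56^33 ≡ 1, 56^(66/3) = 56^22 ≡ 29, 56^(66/11) = 56^6 ≡ 14 (mod 67). Since 56^33 ≡ 1 (mod 67), the order of 56 divides 33 (in fact the order is 33) ≠ 66, so it is not a primitive root.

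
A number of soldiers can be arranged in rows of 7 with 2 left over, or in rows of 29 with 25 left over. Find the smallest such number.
M = 7 × 29 = 203. M₁ = 29, y₁ ≡ 1 (mod 7). M₂ = 7, y₂ ≡ 25 (mod 29). y = 2×29×1 + 25×7×25 ≡ 170 (mod 203). The smallest positive such number is 170.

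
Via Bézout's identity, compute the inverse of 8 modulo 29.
Extended GCD: 8(11) + 29(-3) = 1. So 8^(-1) ≡ 11 ≡ 11 (mod 29). Verify: 8 × 11 = 88 ≡ 1 (mod 29)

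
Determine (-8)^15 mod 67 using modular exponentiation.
Using repeated squaring. (-8) ≡ 59 (mod 67). 15 = 8 + 4 + 2 + 1 (binary 1111). Repeated squaring mod 67: 59^1 ≡ 59; 59^2 ≡ 59² = 3481 ≡ 64; 59^4 ≡ 64² = 4096 ≡ 9; 59^8 ≡ 9² = 81 ≡ 14. Multiply: (-8)^15 ≡ 59^8 × 59^4 × 59^2 × 59^1 ≡ 14 × 9 × 64 × 59 (mod 67): 14 × 9 = 126 ≡ 59; 59 × 64 = 3776 ≡ 24; 24 × 59 = 1416 ≡ 9. So (-8)^15 ≡ 9 (mod 67).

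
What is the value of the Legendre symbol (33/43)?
(33/43) = 33^{21} mod 43 = -1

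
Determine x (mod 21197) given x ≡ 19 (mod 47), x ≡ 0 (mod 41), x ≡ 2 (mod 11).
1476

Using the Chinese Remainder Theorem:
M = product of moduli = 21197
For equation 1: M_1 = 451, 451 ≡ 28 (mod 47), inverse of 451 mod 47 is 42 (check: 28 × 42 = 1176 ≡ 1 (mod 47))
For equation 2: M_2 = 517, 517 ≡ 25 (mod 41), inverse of 517 mod 41 is 23 (check: 25 × 23 = 575 ≡ 1 (mod 41))
For equation 3: M_3 = 1927, 1927 ≡ 2 (mod 11), inverse of 1927 mod 11 is 6 (check: 2 × 6 = 12 ≡ 1 (mod 11))
Combine: x ≡ Σ r_i×M_i×(M_i⁻¹ mod m_i) = 19×451×42 + 0×517×23 + 2×1927×6 = 359898 + 0 + 23124 = 383022
383022 mod 21197 = 1476
x ≡ 1476 (mod 21197)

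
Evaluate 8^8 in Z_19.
8 = 8 (binary 1000). Repeated squaring mod 19: 8^1 ≡ 8; 8^2 ≡ 8² = 64 ≡ 7; 8^4 ≡ 7² = 49 ≡ 11; 8^8 ≡ 11² = 121 ≡ 7. So 8^8 ≡ 7 (mod 19).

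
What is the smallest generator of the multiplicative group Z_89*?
p - 1 = 88 has prime divisors 2, 11. h is a primitive root mod 89 iff h^(88/q) ≢ 1 (mod 89) for each such q.
h = 2: 2^44 ≡ 1, 2^8 ≡ 78 (mod 89); 2^44 ≡ 1, so not a primitive root.
h = 3: 3^44 ≡ 88, 3^8 ≡ 64 (mod 89); none is 1, so 3 has order 88 and is a primitive root.
The smallest primitive root mod 89 is g = 3.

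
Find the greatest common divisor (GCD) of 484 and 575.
1

Using the Euclidean algorithm:
484 = 0 × 575 + 484
575 = 1 × 484 + 91
484 = 5 × 91 + 29
91 = 3 × 29 + 4
29 = 7 × 4 + 1
4 = 4 × 1 + 0

GCD(484, 575) = 1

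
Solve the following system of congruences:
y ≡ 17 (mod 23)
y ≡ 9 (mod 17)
247

Using the Chinese Remainder Theorem:
M = product of moduli = 391
For equation 1: M_1 = 17, 17 ≡ 17 (mod 23), inverse of 17 mod 23 is 19 (check: 17 × 19 = 323 ≡ 1 (mod 23))
For equation 2: M_2 = 23, 23 ≡ 6 (mod 17), inverse of 23 mod 17 is 3 (check: 6 × 3 = 18 ≡ 1 (mod 17))
Combine: y ≡ Σ r_i×M_i×(M_i⁻¹ mod m_i) = 17×17×19 + 9×23×3 = 5491 + 621 = 6112
6112 mod 391 = 247
y ≡ 247 (mod 391)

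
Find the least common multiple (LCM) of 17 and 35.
595

First find GCD(17, 35) using the Euclidean algorithm:
17 = 0 × 35 + 17
35 = 2 × 17 + 1
17 = 17 × 1 + 0
GCD(17, 35) = 1

LCM formula: LCM(a, b) = (a × b) / GCD(a, b)
LCM(17, 35) = (17 × 35) / 1
LCM(17, 35) = 595 / 1
LCM(17, 35) = 595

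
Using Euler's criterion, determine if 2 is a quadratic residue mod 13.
By Euler's criterion: 2^{6} ≡ 12 (mod 13). Since this equals -1 (≡ 12), 2 is not a QR.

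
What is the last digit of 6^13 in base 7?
Using Fermat: 6^{6} ≡ 1 (mod 7). 13 ≡ 1 (mod 6). So 6^{13} ≡ 6^{1} ≡ 6 (mod 7)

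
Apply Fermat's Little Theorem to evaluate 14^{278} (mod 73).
12

By Fermat's Little Theorem, a^(p-1) ≡ 1 (mod p) for prime p and gcd(a, p) = 1
Here p = 73, so 14^72 ≡ 1 (mod 73)
We can reduce the exponent: 278 mod 72 = 62
So 14^278 ≡ 14^62 (mod 73)
Computing: 14^62 mod 73 = 12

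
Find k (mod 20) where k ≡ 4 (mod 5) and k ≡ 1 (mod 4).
M = 5 × 4 = 20. M₁ = 4, y₁ ≡ 4 (mod 5). M₂ = 5, y₂ ≡ 1 (mod 4). k = 4×4×4 + 1×5×1 ≡ 9 (mod 20)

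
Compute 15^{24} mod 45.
0

Using successive squaring:
Binary expansion of 24: 11000
Powers of 15 mod 45 (each is the square of the previous):
  15^1 ≡ 15 (mod 45)
  15^2 ≡ 15² = 225 ≡ 0 (mod 45)
  15^4 ≡ 0² = 0 ≡ 0 (mod 45)
  15^8 ≡ 0² = 0 ≡ 0 (mod 45)
  15^16 ≡ 0² = 0 ≡ 0 (mod 45)
24 = 16 + 8, so 15^24 = 15^16 × 15^8 ≡ 0 × 0 (mod 45)
Multiplying step by step:
  0 × 0 = 0 ≡ 0 (mod 45)
Result: 15^24 ≡ 0 (mod 45)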